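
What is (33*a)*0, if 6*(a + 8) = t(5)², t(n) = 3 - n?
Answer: 0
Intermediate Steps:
a = -22/3 (a = -8 + (3 - 1*5)²/6 = -8 + (3 - 5)²/6 = -8 + (⅙)*(-2)² = -8 + (⅙)*4 = -8 + ⅔ = -22/3 ≈ -7.3333)
(33*a)*0 = (33*(-22/3))*0 = -242*0 = 0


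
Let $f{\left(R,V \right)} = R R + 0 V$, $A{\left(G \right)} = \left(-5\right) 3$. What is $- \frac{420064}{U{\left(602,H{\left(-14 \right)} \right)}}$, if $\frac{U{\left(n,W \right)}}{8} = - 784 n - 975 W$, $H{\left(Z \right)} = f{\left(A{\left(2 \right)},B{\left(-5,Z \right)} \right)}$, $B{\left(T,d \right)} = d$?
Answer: $\frac{52508}{691343} \approx 0.075951$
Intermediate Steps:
$A{\left(G \right)} = -15$
$f{\left(R,V \right)} = R^{2}$ ($f{\left(R,V \right)} = R^{2} + 0 = R^{2}$)
$H{\left(Z \right)} = 225$ ($H{\left(Z \right)} = \left(-15\right)^{2} = 225$)
$U{\left(n,W \right)} = - 7800 W - 6272 n$ ($U{\left(n,W \right)} = 8 \left(- 784 n - 975 W\right) = 8 \left(- 975 W - 784 n\right) = - 7800 W - 6272 n$)
$- \frac{420064}{U{\left(602,H{\left(-14 \right)} \right)}} = - \frac{420064}{\left(-7800\right) 225 - 3775744} = - \frac{420064}{-1755000 - 3775744} = - \frac{420064}{-5530744} = \left(-420064\right) \left(- \frac{1}{5530744}\right) = \frac{52508}{691343}$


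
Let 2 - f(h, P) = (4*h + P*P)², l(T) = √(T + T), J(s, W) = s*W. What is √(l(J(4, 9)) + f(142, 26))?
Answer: √(-1547534 + 6*√2) ≈ 1244.0*I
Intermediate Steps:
J(s, W) = W*s
l(T) = √2*√T (l(T) = √(2*T) = √2*√T)
f(h, P) = 2 - (P² + 4*h)² (f(h, P) = 2 - (4*h + P*P)² = 2 - (4*h + P²)² = 2 - (P² + 4*h)²)
√(l(J(4, 9)) + f(142, 26)) = √(√2*√(9*4) + (2 - (26² + 4*142)²)) = √(√2*√36 + (2 - (676 + 568)²)) = √(√2*6 + (2 - 1*1244²)) = √(6*√2 + (2 - 1*1547536)) = √(6*√2 + (2 - 1547536)) = √(6*√2 - 1547534) = √(-1547534 + 6*√2)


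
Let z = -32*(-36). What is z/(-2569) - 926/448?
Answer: -206785/82208 ≈ -2.5154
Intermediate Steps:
z = 1152
z/(-2569) - 926/448 = 1152/(-2569) - 926/448 = 1152*(-1/2569) - 926*1/448 = -1152/2569 - 463/224 = -206785/82208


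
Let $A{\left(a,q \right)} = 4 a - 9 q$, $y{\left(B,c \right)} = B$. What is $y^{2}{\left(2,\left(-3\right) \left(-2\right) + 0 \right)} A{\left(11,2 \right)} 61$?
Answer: $6344$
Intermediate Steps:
$A{\left(a,q \right)} = - 9 q + 4 a$
$y^{2}{\left(2,\left(-3\right) \left(-2\right) + 0 \right)} A{\left(11,2 \right)} 61 = 2^{2} \left(\left(-9\right) 2 + 4 \cdot 11\right) 61 = 4 \left(-18 + 44\right) 61 = 4 \cdot 26 \cdot 61 = 104 \cdot 61 = 6344$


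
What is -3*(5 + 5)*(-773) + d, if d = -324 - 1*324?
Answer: 22542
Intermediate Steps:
d = -648 (d = -324 - 324 = -648)
-3*(5 + 5)*(-773) + d = -3*(5 + 5)*(-773) - 648 = -3*10*(-773) - 648 = -30*(-773) - 648 = 23190 - 648 = 22542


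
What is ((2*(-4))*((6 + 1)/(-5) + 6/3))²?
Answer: 576/25 ≈ 23.040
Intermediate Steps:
((2*(-4))*((6 + 1)/(-5) + 6/3))² = (-8*(7*(-⅕) + 6*(⅓)))² = (-8*(-7/5 + 2))² = (-8*⅗)² = (-24/5)² = 576/25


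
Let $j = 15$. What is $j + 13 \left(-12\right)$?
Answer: $-141$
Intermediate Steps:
$j + 13 \left(-12\right) = 15 + 13 \left(-12\right) = 15 - 156 = -141$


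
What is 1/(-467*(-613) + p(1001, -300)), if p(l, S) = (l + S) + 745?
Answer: 1/287717 ≈ 3.4756e-6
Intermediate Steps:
p(l, S) = 745 + S + l (p(l, S) = (S + l) + 745 = 745 + S + l)
1/(-467*(-613) + p(1001, -300)) = 1/(-467*(-613) + (745 - 300 + 1001)) = 1/(286271 + 1446) = 1/287717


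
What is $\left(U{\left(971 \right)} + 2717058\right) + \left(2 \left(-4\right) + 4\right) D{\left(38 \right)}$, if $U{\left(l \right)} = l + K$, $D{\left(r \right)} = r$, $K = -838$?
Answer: $2717039$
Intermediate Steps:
$U{\left(l \right)} = -838 + l$ ($U{\left(l \right)} = l - 838 = -838 + l$)
$\left(U{\left(971 \right)} + 2717058\right) + \left(2 \left(-4\right) + 4\right) D{\left(38 \right)} = \left(\left(-838 + 971\right) + 2717058\right) + \left(2 \left(-4\right) + 4\right) 38 = \left(133 + 2717058\right) + \left(-8 + 4\right) 38 = 2717191 - 152 = 2717039$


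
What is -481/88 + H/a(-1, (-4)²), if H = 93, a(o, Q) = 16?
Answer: 61/176 ≈ 0.34659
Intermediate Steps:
-481/88 + H/a(-1, (-4)²) = -481/88 + 93/16 = 61/176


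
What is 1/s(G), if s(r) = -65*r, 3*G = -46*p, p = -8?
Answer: -3/23920 ≈ -0.00012542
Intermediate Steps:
G = 368/3 (G = (-46*(-8))/3 = (⅓)*368 = 368/3 ≈ 122.67)
1/s(G) = 1/(-65*368/3) = 1/(-23920/3) = -3/23920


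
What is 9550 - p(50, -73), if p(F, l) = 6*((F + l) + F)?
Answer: 9388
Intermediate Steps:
p(F, l) = 6*l + 12*F (p(F, l) = 6*(l + 2*F) = 6*l + 12*F)
9550 - p(50, -73) = 9550 - (6*(-73) + 12*50) = 9550 - (-438 + 600) = 9550 - 1*162 = 9550 - 162 = 9388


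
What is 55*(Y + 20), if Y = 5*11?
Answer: 4125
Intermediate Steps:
Y = 55
55*(Y + 20) = 55*(55 + 20) = 55*75 = 4125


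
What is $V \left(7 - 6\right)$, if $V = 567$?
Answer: $567$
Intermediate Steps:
$V \left(7 - 6\right) = 567 \left(7 - 6\right) = 567 \cdot 1 = 567$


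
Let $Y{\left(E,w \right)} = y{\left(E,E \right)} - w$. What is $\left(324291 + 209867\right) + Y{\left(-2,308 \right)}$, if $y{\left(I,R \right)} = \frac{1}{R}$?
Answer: $\frac{1067699}{2} \approx 5.3385 \cdot 10^{5}$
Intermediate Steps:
$Y{\left(E,w \right)} = \frac{1}{E} - w$
$\left(324291 + 209867\right) + Y{\left(-2,308 \right)} = \left(324291 + 209867\right) + \left(\frac{1}{-2} - 308\right) = 534158 - \frac{617}{2} = \frac{1067699}{2}$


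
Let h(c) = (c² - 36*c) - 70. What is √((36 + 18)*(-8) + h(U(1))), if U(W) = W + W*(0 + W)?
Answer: I*√570 ≈ 23.875*I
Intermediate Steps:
U(W) = W + W² (U(W) = W + W*W = W + W²)
h(c) = -70 + c² - 36*c
√((36 + 18)*(-8) + h(U(1))) = √((36 + 18)*(-8) + (-70 + (1*(1 + 1))² - 36*(1 + 1))) = √(54*(-8) + (-70 + (1*2)² - 36*2)) = √(-432 + (-70 + 2² - 36*2)) = √(-432 + (-70 + 4 - 72)) = √(-432 - 138) = √(-570) = I*√570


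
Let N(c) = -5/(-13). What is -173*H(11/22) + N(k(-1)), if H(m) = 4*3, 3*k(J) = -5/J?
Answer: -26983/13 ≈ -2075.6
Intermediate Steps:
k(J) = -5/(3*J) (k(J) = (-5/J)/3 = -5/(3*J))
N(c) = 5/13 (N(c) = -5*(-1/13) = 5/13)
H(m) = 12
-173*H(11/22) + N(k(-1)) = -173*12 + 5/13 = -2076 + 5/13 = -26983/13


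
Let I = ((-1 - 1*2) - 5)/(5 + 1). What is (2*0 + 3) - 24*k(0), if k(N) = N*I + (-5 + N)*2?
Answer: 243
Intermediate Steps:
I = -4/3 (I = ((-1 - 2) - 5)/6 = (-3 - 5)*(⅙) = -8*⅙ = -4/3 ≈ -1.3333)
k(N) = -10 + 2*N/3 (k(N) = N*(-4/3) + (-5 + N)*2 = -4*N/3 + (-10 + 2*N) = -10 + 2*N/3)
(2*0 + 3) - 24*k(0) = (2*0 + 3) - 24*(-10 + (⅔)*0) = (0 + 3) - 24*(-10 + 0) = 3 - 24*(-10) = 3 + 240 = 243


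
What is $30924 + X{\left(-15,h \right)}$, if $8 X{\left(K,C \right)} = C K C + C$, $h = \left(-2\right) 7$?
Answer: $\frac{122219}{4} \approx 30555.0$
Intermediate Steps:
$h = -14$
$X{\left(K,C \right)} = \frac{C}{8} + \frac{K C^{2}}{8}$ ($X{\left(K,C \right)} = \frac{C K C + C}{8} = \frac{K C^{2} + C}{8} = \frac{C + K C^{2}}{8} = \frac{C}{8} + \frac{K C^{2}}{8}$)
$30924 + X{\left(-15,h \right)} = 30924 + \frac{1}{8} \left(-14\right) \left(1 - -210\right) = 30924 + \frac{1}{8} \left(-14\right) \left(1 + 210\right) = 30924 + \frac{1}{8} \left(-14\right) 211 = 30924 - \frac{1477}{4} = \frac{122219}{4}$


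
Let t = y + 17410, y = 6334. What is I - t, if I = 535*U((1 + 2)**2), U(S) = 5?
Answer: -21069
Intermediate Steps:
t = 23744 (t = 6334 + 17410 = 23744)
I = 2675 (I = 535*5 = 2675)
I - t = 2675 - 1*23744 = 2675 - 23744 = -21069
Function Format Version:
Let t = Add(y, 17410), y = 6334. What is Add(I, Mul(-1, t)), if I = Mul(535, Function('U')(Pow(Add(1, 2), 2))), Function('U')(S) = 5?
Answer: -21069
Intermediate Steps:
t = 23744 (t = Add(6334, 17410) = 23744)
I = 2675 (I = Mul(535, 5) = 2675)
Add(I, Mul(-1, t)) = Add(2675, Mul(-1, 23744)) = Add(2675, -23744) = -21069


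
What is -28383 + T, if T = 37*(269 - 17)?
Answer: -19059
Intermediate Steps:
T = 9324 (T = 37*252 = 9324)
-28383 + T = -28383 + 9324 = -19059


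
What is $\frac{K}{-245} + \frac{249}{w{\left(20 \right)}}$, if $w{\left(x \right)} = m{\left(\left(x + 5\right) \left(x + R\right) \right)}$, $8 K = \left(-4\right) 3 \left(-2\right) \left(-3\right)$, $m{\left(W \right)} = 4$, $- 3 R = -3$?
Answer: $\frac{61041}{980} \approx 62.287$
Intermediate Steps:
$R = 1$ ($R = \left(- \frac{1}{3}\right) \left(-3\right) = 1$)
$K = -9$ ($K = \frac{\left(-4\right) 3 \left(-2\right) \left(-3\right)}{8} = \frac{\left(-12\right) \left(-2\right) \left(-3\right)}{8} = \frac{24 \left(-3\right)}{8} = \frac{1}{8} \left(-72\right) = -9$)
$w{\left(x \right)} = 4$
$\frac{K}{-245} + \frac{249}{w{\left(20 \right)}} = - \frac{9}{-245} + \frac{249}{4} = \left(-9\right) \left(- \frac{1}{245}\right) + 249 \cdot \frac{1}{4} = \frac{9}{245} + \frac{249}{4} = \frac{61041}{980}$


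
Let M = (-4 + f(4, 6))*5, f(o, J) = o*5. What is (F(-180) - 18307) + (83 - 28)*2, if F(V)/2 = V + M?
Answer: -18397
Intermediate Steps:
f(o, J) = 5*o
M = 80 (M = (-4 + 5*4)*5 = (-4 + 20)*5 = 16*5 = 80)
F(V) = 160 + 2*V (F(V) = 2*(V + 80) = 2*(80 + V) = 160 + 2*V)
(F(-180) - 18307) + (83 - 28)*2 = ((160 + 2*(-180)) - 18307) + (83 - 28)*2 = ((160 - 360) - 18307) + 55*2 = (-200 - 18307) + 110 = -18507 + 110 = -18397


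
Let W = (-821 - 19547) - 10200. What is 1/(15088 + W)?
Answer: -1/15480 ≈ -6.4599e-5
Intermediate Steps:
W = -30568 (W = -20368 - 10200 = -30568)
1/(15088 + W) = 1/(15088 - 30568) = 1/(-15480) = -1/15480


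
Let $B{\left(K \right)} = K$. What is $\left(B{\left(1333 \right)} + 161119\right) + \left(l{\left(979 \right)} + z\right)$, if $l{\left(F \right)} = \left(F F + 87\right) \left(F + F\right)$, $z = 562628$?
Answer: $1877522904$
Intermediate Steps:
$l{\left(F \right)} = 2 F \left(87 + F^{2}\right)$ ($l{\left(F \right)} = \left(F^{2} + 87\right) 2 F = \left(87 + F^{2}\right) 2 F = 2 F \left(87 + F^{2}\right)$)
$\left(B{\left(1333 \right)} + 161119\right) + \left(l{\left(979 \right)} + z\right) = \left(1333 + 161119\right) + \left(2 \cdot 979 \left(87 + 979^{2}\right) + 562628\right) = 162452 + \left(2 \cdot 979 \left(87 + 958441\right) + 562628\right) = 162452 + \left(2 \cdot 979 \cdot 958528 + 562628\right) = 162452 + \left(1876797824 + 562628\right) = 162452 + 1877360452 = 1877522904$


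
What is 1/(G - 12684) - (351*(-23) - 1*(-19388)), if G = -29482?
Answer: -477108291/42166 ≈ -11315.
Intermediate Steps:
1/(G - 12684) - (351*(-23) - 1*(-19388)) = 1/(-29482 - 12684) - (351*(-23) - 1*(-19388)) = 1/(-42166) - (-8073 + 19388) = -1/42166 - 1*11315 = -1/42166 - 11315 = -477108291/42166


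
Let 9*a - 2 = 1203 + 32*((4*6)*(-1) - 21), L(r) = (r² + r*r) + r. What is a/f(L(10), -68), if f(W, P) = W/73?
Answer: -3431/378 ≈ -9.0767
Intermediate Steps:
L(r) = r + 2*r² (L(r) = (r² + r²) + r = 2*r² + r = r + 2*r²)
a = -235/9 (a = 2/9 + (1203 + 32*((4*6)*(-1) - 21))/9 = 2/9 + (1203 + 32*(24*(-1) - 21))/9 = 2/9 + (1203 + 32*(-24 - 21))/9 = 2/9 + (1203 + 32*(-45))/9 = 2/9 + (1203 - 1440)/9 = 2/9 + (⅑)*(-237) = 2/9 - 79/3 = -235/9 ≈ -26.111)
f(W, P) = W/73 (f(W, P) = W*(1/73) = W/73)
a/f(L(10), -68) = -235*73/(10*(1 + 2*10))/9 = -235*73/(10*(1 + 20))/9 = -235/(9*((10*21)/73)) = -235/(9*((1/73)*210)) = -235/(9*210/73) = -235/9*73/210 = -3431/378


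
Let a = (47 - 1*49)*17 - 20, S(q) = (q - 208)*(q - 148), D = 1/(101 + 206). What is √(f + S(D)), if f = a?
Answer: 3*√321795831/307 ≈ 175.30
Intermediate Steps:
D = 1/307 ≈ 0.0032573
S(q) = (-208 + q)*(-148 + q)
a = -54 (a = (47 - 49)*17 - 20 = -2*17 - 20 = -34 - 20 = -54)
f = -54
√(f + S(D)) = √(-54 + (30784 + (1/307)² - 356*1/307)) = √(-54 + (30784 + 1/94249 - 356/307)) = √(-54 + 2901251925/94249) = √(2896162479/94249) = 3*√321795831/307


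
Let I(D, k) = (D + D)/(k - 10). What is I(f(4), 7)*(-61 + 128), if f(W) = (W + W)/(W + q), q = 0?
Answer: -268/3 ≈ -89.333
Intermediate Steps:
f(W) = 2 (f(W) = (W + W)/(W + 0) = (2*W)/W = 2)
I(D, k) = 2*D/(-10 + k) (I(D, k) = (2*D)/(-10 + k) = 2*D/(-10 + k))
I(f(4), 7)*(-61 + 128) = (2*2/(-10 + 7))*(-61 + 128) = (2*2/(-3))*67 = (2*2*(-⅓))*67 = -4/3*67 = -268/3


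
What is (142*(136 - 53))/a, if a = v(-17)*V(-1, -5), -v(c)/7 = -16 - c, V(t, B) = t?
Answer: 11786/7 ≈ 1683.7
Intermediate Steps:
v(c) = 112 + 7*c (v(c) = -7*(-16 - c) = 112 + 7*c)
a = 7 (a = (112 + 7*(-17))*(-1) = (112 - 119)*(-1) = -7*(-1) = 7)
(142*(136 - 53))/a = (142*(136 - 53))/7 = (142*83)*(1/7) = 11786*(1/7) = 11786/7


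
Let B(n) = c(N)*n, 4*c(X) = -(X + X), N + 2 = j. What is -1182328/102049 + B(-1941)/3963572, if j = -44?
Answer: -4690797929123/404478559028 ≈ -11.597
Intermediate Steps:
N = -46 (N = -2 - 44 = -46)
c(X) = -X/2 (c(X) = (-(X + X))/4 = (-2*X)/4 = -X/2)
B(n) = 23*n (B(n) = (-1/2*(-46))*n = 23*n)
-1182328/102049 + B(-1941)/3963572 = -1182328/102049 + (23*(-1941))/3963572 = -1182328*1/102049 - 44643*1/3963572 = -1182328/102049 - 44643/3963572 = -4690797929123/404478559028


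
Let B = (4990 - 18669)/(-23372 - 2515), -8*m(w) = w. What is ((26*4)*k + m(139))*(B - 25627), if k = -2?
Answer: 199349437235/34516 ≈ 5.7756e+6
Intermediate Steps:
m(w) = -w/8
B = 13679/25887 (B = -13679/(-25887) = -13679*(-1/25887) = 13679/25887 ≈ 0.52841)
((26*4)*k + m(139))*(B - 25627) = ((26*4)*(-2) - ⅛*139)*(13679/25887 - 25627) = (104*(-2) - 139/8)*(-663392470/25887) = (-208 - 139/8)*(-663392470/25887) = -1803/8*(-663392470/25887) = 199349437235/34516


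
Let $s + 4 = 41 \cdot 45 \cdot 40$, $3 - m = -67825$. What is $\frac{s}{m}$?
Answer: $\frac{18449}{16957} \approx 1.088$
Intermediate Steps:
$m = 67828$ ($m = 3 - -67825 = 3 + 67825 = 67828$)
$s = 73796$ ($s = -4 + 41 \cdot 45 \cdot 40 = -4 + 1845 \cdot 40 = -4 + 73800 = 73796$)
$\frac{s}{m} = \frac{73796}{67828} = 73796 \cdot \frac{1}{67828} = \frac{18449}{16957}$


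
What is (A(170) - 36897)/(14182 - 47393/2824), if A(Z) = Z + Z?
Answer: -103236968/40002575 ≈ -2.5808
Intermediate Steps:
A(Z) = 2*Z
(A(170) - 36897)/(14182 - 47393/2824) = (2*170 - 36897)/(14182 - 47393/2824) = (340 - 36897)/(14182 - 47393*1/2824) = -36557/(14182 - 47393/2824) = -36557/40002575/2824 = -36557*2824/40002575 = -103236968/40002575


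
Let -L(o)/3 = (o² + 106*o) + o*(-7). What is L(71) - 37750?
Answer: -73960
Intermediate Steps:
L(o) = -297*o - 3*o² (L(o) = -3*((o² + 106*o) + o*(-7)) = -3*((o² + 106*o) - 7*o) = -3*(o² + 99*o) = -297*o - 3*o²)
L(71) - 37750 = -3*71*(99 + 71) - 37750 = -3*71*170 - 37750 = -36210 - 37750 = -73960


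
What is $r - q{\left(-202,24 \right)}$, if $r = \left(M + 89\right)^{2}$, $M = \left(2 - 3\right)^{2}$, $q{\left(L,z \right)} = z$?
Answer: $8076$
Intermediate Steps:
$M = 1$ ($M = \left(-1\right)^{2} = 1$)
$r = 8100$ ($r = \left(1 + 89\right)^{2} = 90^{2} = 8100$)
$r - q{\left(-202,24 \right)} = 8100 - 24 = 8076$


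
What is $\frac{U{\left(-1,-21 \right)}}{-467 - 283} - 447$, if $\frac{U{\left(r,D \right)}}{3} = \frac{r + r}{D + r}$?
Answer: $- \frac{1229251}{2750} \approx -447.0$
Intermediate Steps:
$U{\left(r,D \right)} = \frac{6 r}{D + r}$ ($U{\left(r,D \right)} = 3 \frac{r + r}{D + r} = 3 \frac{2 r}{D + r} = \frac{6 r}{D + r}$)
$\frac{U{\left(-1,-21 \right)}}{-467 - 283} - 447 = \frac{6 \left(-1\right) \frac{1}{-21 - 1}}{-467 - 283} - 447 = \frac{6 \left(-1\right) \frac{1}{-22}}{-750} - 447 = 6 \left(-1\right) \left(- \frac{1}{22}\right) \left(- \frac{1}{750}\right) - 447 = \frac{3}{11} \left(- \frac{1}{750}\right) - 447 = - \frac{1}{2750} - 447 = - \frac{1229251}{2750}$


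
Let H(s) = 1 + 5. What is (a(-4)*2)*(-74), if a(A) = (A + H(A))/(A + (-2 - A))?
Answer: 148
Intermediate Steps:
H(s) = 6
a(A) = -3 - A/2 (a(A) = (A + 6)/(A + (-2 - A)) = (6 + A)/(-2) = (6 + A)*(-½) = -3 - A/2)
(a(-4)*2)*(-74) = ((-3 - ½*(-4))*2)*(-74) = ((-3 + 2)*2)*(-74) = -1*2*(-74) = -2*(-74) = 148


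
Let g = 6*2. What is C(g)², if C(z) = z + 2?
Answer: 196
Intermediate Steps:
g = 12
C(z) = 2 + z
C(g)² = (2 + 12)² = 14² = 196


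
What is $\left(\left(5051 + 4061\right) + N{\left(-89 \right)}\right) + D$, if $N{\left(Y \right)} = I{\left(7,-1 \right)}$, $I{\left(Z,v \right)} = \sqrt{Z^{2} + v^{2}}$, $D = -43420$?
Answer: $-34308 + 5 \sqrt{2} \approx -34301.0$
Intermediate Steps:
$N{\left(Y \right)} = 5 \sqrt{2}$ ($N{\left(Y \right)} = \sqrt{7^{2} + \left(-1\right)^{2}} = \sqrt{49 + 1} = \sqrt{50} = 5 \sqrt{2}$)
$\left(\left(5051 + 4061\right) + N{\left(-89 \right)}\right) + D = \left(\left(5051 + 4061\right) + 5 \sqrt{2}\right) - 43420 = \left(9112 + 5 \sqrt{2}\right) - 43420 = -34308 + 5 \sqrt{2}$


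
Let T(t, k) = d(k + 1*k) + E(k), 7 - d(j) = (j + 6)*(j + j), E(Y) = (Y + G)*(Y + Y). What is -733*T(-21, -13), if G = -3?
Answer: 452261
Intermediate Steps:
E(Y) = 2*Y*(-3 + Y) (E(Y) = (Y - 3)*(Y + Y) = (-3 + Y)*(2*Y) = 2*Y*(-3 + Y))
d(j) = 7 - 2*j*(6 + j) (d(j) = 7 - (j + 6)*(j + j) = 7 - (6 + j)*2*j = 7 - 2*j*(6 + j))
T(t, k) = 7 - 24*k - 8*k**2 + 2*k*(-3 + k) (T(t, k) = (7 - 12*(k + 1*k) - 2*(k + 1*k)**2) + 2*k*(-3 + k) = (7 - 12*(k + k) - 2*(k + k)**2) + 2*k*(-3 + k) = (7 - 24*k - 2*4*k**2) + 2*k*(-3 + k) = (7 - 24*k - 8*k**2) + 2*k*(-3 + k) = 7 - 24*k - 8*k**2 + 2*k*(-3 + k))
-733*T(-21, -13) = -733*(7 - 30*(-13) - 6*(-13)**2) = -733*(7 + 390 - 6*169) = -733*(7 + 390 - 1014) = -733*(-617) = 452261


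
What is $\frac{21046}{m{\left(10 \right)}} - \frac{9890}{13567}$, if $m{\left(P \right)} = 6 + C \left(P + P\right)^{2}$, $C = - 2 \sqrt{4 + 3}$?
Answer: $- \frac{11505007613}{15194917897} - \frac{4209200 \sqrt{7}}{1119991} \approx -10.701$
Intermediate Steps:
$C = - 2 \sqrt{7} \approx -5.2915$
$m{\left(P \right)} = 6 - 8 \sqrt{7} P^{2}$ ($m{\left(P \right)} = 6 + - 2 \sqrt{7} \left(P + P\right)^{2} = 6 + - 2 \sqrt{7} \left(2 P\right)^{2} = 6 + - 2 \sqrt{7} \cdot 4 P^{2} = 6 - 8 \sqrt{7} P^{2}$)
$\frac{21046}{m{\left(10 \right)}} - \frac{9890}{13567} = \frac{21046}{6 - 8 \sqrt{7} \cdot 10^{2}} - \frac{9890}{13567} = \frac{21046}{6 - 8 \sqrt{7} \cdot 100} - \frac{9890}{13567} = \frac{21046}{6 - 800 \sqrt{7}} - \frac{9890}{13567} = - \frac{9890}{13567} + \frac{21046}{6 - 800 \sqrt{7}}$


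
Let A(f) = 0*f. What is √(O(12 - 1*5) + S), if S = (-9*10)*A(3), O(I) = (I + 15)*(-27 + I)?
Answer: 2*I*√110 ≈ 20.976*I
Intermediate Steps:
A(f) = 0
O(I) = (-27 + I)*(15 + I) (O(I) = (15 + I)*(-27 + I) = (-27 + I)*(15 + I))
S = 0 (S = -9*10*0 = -90*0 = 0)
√(O(12 - 1*5) + S) = √((-405 + (12 - 1*5)² - 12*(12 - 1*5)) + 0) = √((-405 + (12 - 5)² - 12*(12 - 5)) + 0) = √((-405 + 7² - 12*7) + 0) = √((-405 + 49 - 84) + 0) = √(-440 + 0) = √(-440) = 2*I*√110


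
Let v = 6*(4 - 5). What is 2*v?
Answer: -12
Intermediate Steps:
v = -6 (v = 6*(-1) = -6)
2*v = 2*(-6) = -12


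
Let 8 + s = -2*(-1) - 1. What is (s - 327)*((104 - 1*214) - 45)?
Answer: 51770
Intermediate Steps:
s = -7 (s = -8 + (-2*(-1) - 1) = -8 + (2 - 1) = -8 + 1 = -7)
(s - 327)*((104 - 1*214) - 45) = (-7 - 327)*((104 - 1*214) - 45) = -334*((104 - 214) - 45) = -334*(-110 - 45) = -334*(-155) = 51770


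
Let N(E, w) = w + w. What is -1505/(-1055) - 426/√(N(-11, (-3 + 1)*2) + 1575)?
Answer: 301/211 - 426*√1567/1567 ≈ -9.3350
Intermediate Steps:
N(E, w) = 2*w
-1505/(-1055) - 426/√(N(-11, (-3 + 1)*2) + 1575) = -1505/(-1055) - 426/√(2*((-3 + 1)*2) + 1575) = -1505*(-1/1055) - 426/√(2*(-2*2) + 1575) = 301/211 - 426/√(2*(-4) + 1575) = 301/211 - 426/√(-8 + 1575) = 301/211 - 426*√1567/1567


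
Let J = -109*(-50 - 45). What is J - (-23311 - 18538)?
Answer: 52204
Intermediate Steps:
J = 10355 (J = -109*(-95) = 10355)
J - (-23311 - 18538) = 10355 - (-23311 - 18538) = 10355 - 1*(-41849) = 10355 + 41849 = 52204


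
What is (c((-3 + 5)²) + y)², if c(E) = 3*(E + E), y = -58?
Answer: 1156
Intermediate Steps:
c(E) = 6*E (c(E) = 3*(2*E) = 6*E)
(c((-3 + 5)²) + y)² = (6*(-3 + 5)² - 58)² = (6*2² - 58)² = (6*4 - 58)² = (24 - 58)² = (-34)² = 1156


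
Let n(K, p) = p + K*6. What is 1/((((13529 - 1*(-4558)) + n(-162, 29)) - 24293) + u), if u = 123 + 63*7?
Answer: -1/6585 ≈ -0.00015186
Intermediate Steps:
u = 564 (u = 123 + 441 = 564)
n(K, p) = p + 6*K
1/((((13529 - 1*(-4558)) + n(-162, 29)) - 24293) + u) = 1/((((13529 - 1*(-4558)) + (29 + 6*(-162))) - 24293) + 564) = 1/((((13529 + 4558) + (29 - 972)) - 24293) + 564) = 1/(((18087 - 943) - 24293) + 564) = 1/((17144 - 24293) + 564) = 1/(-7149 + 564) = 1/(-6585) = -1/6585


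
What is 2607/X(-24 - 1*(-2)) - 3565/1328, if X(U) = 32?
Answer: 209251/2656 ≈ 78.784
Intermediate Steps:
2607/X(-24 - 1*(-2)) - 3565/1328 = 2607/32 - 3565/1328 = 209251/2656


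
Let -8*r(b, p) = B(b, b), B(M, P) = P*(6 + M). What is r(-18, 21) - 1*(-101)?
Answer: 74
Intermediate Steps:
r(b, p) = -b*(6 + b)/8
r(-18, 21) - 1*(-101) = -⅛*(-18)*(6 - 18) - 1*(-101) = -⅛*(-18)*(-12) + 101 = -27 + 101 = 74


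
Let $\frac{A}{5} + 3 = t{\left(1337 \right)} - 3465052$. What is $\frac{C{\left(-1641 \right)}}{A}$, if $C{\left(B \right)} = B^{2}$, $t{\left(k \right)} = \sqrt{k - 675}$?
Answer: $- \frac{1866196154691}{12006606152363} - \frac{2692881 \sqrt{662}}{60033030761815} \approx -0.15543$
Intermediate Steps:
$t{\left(k \right)} = \sqrt{-675 + k}$
$A = -17325275 + 5 \sqrt{662}$ ($A = -15 + 5 \left(\sqrt{-675 + 1337} - 3465052\right) = -15 + 5 \left(\sqrt{662} - 3465052\right) = -15 + 5 \left(-3465052 + \sqrt{662}\right) = -15 - \left(17325260 - 5 \sqrt{662}\right) = -17325275 + 5 \sqrt{662} \approx -1.7325 \cdot 10^{7}$)
$\frac{C{\left(-1641 \right)}}{A} = \frac{\left(-1641\right)^{2}}{-17325275 + 5 \sqrt{662}} = \frac{2692881}{-17325275 + 5 \sqrt{662}}$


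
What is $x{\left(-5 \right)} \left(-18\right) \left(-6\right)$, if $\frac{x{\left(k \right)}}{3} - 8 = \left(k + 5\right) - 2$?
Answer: $1944$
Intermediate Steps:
$x{\left(k \right)} = 33 + 3 k$ ($x{\left(k \right)} = 24 + 3 \left(\left(k + 5\right) - 2\right) = 24 + 3 \left(\left(5 + k\right) - 2\right) = 24 + 3 \left(3 + k\right) = 24 + \left(9 + 3 k\right) = 33 + 3 k$)
$x{\left(-5 \right)} \left(-18\right) \left(-6\right) = \left(33 + 3 \left(-5\right)\right) \left(-18\right) \left(-6\right) = \left(33 - 15\right) \left(-18\right) \left(-6\right) = 18 \left(-18\right) \left(-6\right) = \left(-324\right) \left(-6\right) = 1944$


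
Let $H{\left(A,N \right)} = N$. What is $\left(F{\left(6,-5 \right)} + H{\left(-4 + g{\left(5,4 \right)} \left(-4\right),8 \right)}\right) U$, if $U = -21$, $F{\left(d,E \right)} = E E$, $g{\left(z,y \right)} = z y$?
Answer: $-693$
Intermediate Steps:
$g{\left(z,y \right)} = y z$
$F{\left(d,E \right)} = E^{2}$
$\left(F{\left(6,-5 \right)} + H{\left(-4 + g{\left(5,4 \right)} \left(-4\right),8 \right)}\right) U = \left(\left(-5\right)^{2} + 8\right) \left(-21\right) = \left(25 + 8\right) \left(-21\right) = 33 \left(-21\right) = -693$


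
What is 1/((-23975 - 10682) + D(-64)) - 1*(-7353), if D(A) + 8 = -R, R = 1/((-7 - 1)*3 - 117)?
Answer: 35939728551/4887764 ≈ 7353.0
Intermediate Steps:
R = -1/141 (R = 1/(-8*3 - 117) = 1/(-24 - 117) = 1/(-141) = -1/141 ≈ -0.0070922)
D(A) = -1127/141 (D(A) = -8 - 1*(-1/141) = -8 + 1/141 = -1127/141)
1/((-23975 - 10682) + D(-64)) - 1*(-7353) = 1/((-23975 - 10682) - 1127/141) - 1*(-7353) = 1/(-34657 - 1127/141) + 7353 = 1/(-4887764/141) + 7353 = -141/4887764 + 7353 = 35939728551/4887764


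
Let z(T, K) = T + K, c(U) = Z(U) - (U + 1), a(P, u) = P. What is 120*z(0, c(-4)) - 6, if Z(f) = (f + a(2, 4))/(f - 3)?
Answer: 2718/7 ≈ 388.29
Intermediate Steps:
Z(f) = (2 + f)/(-3 + f) (Z(f) = (f + 2)/(f - 3) = (2 + f)/(-3 + f))
c(U) = -1 - U + (2 + U)/(-3 + U) (c(U) = (2 + U)/(-3 + U) - (U + 1) = (2 + U)/(-3 + U) - (1 + U) = (2 + U)/(-3 + U) + (-1 - U) = -1 - U + (2 + U)/(-3 + U))
z(T, K) = K + T
120*z(0, c(-4)) - 6 = 120*((5 - 1*(-4)² + 3*(-4))/(-3 - 4) + 0) - 6 = 120*((5 - 1*16 - 12)/(-7) + 0) - 6 = 120*(-(5 - 16 - 12)/7 + 0) - 6 = 120*(-⅐*(-23) + 0) - 6 = 120*(23/7 + 0) - 6 = 120*(23/7) - 6 = 2760/7 - 6 = 2718/7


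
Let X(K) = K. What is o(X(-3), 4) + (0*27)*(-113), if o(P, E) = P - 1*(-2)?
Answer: -1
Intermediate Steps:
o(P, E) = 2 + P (o(P, E) = P + 2 = 2 + P)
o(X(-3), 4) + (0*27)*(-113) = (2 - 3) + (0*27)*(-113) = -1 + 0*(-113) = -1 + 0 = -1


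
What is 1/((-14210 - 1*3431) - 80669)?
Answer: -1/98310 ≈ -1.0172e-5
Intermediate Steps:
1/((-14210 - 1*3431) - 80669) = 1/((-14210 - 3431) - 80669) = 1/(-17641 - 80669) = 1/(-98310) = -1/98310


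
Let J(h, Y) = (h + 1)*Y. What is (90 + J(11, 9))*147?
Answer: 29106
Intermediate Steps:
J(h, Y) = Y*(1 + h) (J(h, Y) = (1 + h)*Y = Y*(1 + h))
(90 + J(11, 9))*147 = (90 + 9*(1 + 11))*147 = (90 + 9*12)*147 = (90 + 108)*147 = 198*147 = 29106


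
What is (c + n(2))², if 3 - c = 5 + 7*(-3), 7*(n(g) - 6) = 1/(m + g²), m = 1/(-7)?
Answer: 456976/729 ≈ 626.85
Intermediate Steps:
m = -⅐ ≈ -0.14286
n(g) = 6 + 1/(7*(-⅐ + g²))
c = 19 (c = 3 - (5 + 7*(-3)) = 3 - (5 - 21) = 3 - 1*(-16) = 3 + 16 = 19)
(c + n(2))² = (19 + (-5 + 42*2²)/(-1 + 7*2²))² = (19 + (-5 + 42*4)/(-1 + 7*4))² = (19 + (-5 + 168)/(-1 + 28))² = (19 + 163/27)² = (676/27)² = 456976/729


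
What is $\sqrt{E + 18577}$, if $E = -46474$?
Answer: $i \sqrt{27897} \approx 167.02 i$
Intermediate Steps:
$\sqrt{E + 18577} = \sqrt{-46474 + 18577} = \sqrt{-27897} = i \sqrt{27897}$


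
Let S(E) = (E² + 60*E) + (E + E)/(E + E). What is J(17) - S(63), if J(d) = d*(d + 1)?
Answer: -7444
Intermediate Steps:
J(d) = d*(1 + d)
S(E) = 1 + E² + 60*E (S(E) = (E² + 60*E) + (2*E)/((2*E)) = (E² + 60*E) + (2*E)*(1/(2*E)) = (E² + 60*E) + 1 = 1 + E² + 60*E)
J(17) - S(63) = 17*(1 + 17) - (1 + 63² + 60*63) = 17*18 - (1 + 3969 + 3780) = 306 - 1*7750 = 306 - 7750 = -7444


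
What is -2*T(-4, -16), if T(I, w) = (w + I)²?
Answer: -800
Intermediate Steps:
T(I, w) = (I + w)²
-2*T(-4, -16) = -2*(-4 - 16)² = -2*(-20)² = -2*400 = -800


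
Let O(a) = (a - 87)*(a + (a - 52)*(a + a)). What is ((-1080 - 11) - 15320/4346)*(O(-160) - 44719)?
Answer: 39866027618637/2173 ≈ 1.8346e+10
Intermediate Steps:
O(a) = (-87 + a)*(a + 2*a*(-52 + a)) (O(a) = (-87 + a)*(a + (-52 + a)*(2*a)) = (-87 + a)*(a + 2*a*(-52 + a)))
((-1080 - 11) - 15320/4346)*(O(-160) - 44719) = ((-1080 - 11) - 15320/4346)*(-160*(8961 - 277*(-160) + 2*(-160)²) - 44719) = ((-90*12 - 11) - 15320*1/4346)*(-160*(8961 + 44320 + 2*25600) - 44719) = ((-1080 - 11) - 7660/2173)*(-160*(8961 + 44320 + 51200) - 44719) = (-1091 - 7660/2173)*(-160*104481 - 44719) = -2378403*(-16716960 - 44719)/2173 = -2378403/2173*(-16761679) = 39866027618637/2173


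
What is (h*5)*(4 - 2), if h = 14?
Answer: 140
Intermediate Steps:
(h*5)*(4 - 2) = (14*5)*(4 - 2) = 70*2 = 140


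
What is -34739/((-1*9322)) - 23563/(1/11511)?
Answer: -2528440451407/9322 ≈ -2.7123e+8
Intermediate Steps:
-34739/((-1*9322)) - 23563/(1/11511) = -34739/(-9322) - 23563/1/11511 = -34739*(-1/9322) - 23563*11511 = 34739/9322 - 271233693 = -2528440451407/9322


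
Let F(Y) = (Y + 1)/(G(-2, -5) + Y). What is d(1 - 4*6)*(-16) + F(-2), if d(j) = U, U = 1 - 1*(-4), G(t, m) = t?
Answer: -319/4 ≈ -79.750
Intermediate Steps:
U = 5 (U = 1 + 4 = 5)
F(Y) = (1 + Y)/(-2 + Y) (F(Y) = (Y + 1)/(-2 + Y) = (1 + Y)/(-2 + Y))
d(j) = 5
d(1 - 4*6)*(-16) + F(-2) = 5*(-16) + (1 - 2)/(-2 - 2) = -80 - 1/(-4) = -80 - ¼*(-1) = -80 + ¼ = -319/4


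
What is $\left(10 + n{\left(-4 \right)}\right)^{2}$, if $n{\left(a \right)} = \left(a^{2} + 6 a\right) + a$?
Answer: $4$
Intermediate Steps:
$n{\left(a \right)} = a^{2} + 7 a$
$\left(10 + n{\left(-4 \right)}\right)^{2} = \left(10 - 4 \left(7 - 4\right)\right)^{2} = \left(10 - 12\right)^{2} = \left(-2\right)^{2} = 4$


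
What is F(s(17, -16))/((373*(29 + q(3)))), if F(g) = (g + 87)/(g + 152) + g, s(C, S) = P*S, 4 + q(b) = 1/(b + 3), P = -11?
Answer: 173973/9236972 ≈ 0.018834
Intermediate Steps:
q(b) = -4 + 1/(3 + b) (q(b) = -4 + 1/(b + 3) = -4 + 1/(3 + b))
s(C, S) = -11*S
F(g) = g + (87 + g)/(152 + g) (F(g) = (87 + g)/(152 + g) + g = g + (87 + g)/(152 + g))
F(s(17, -16))/((373*(29 + q(3)))) = ((87 + (-11*(-16))**2 + 153*(-11*(-16)))/(152 - 11*(-16)))/((373*(29 + (-11 - 4*3)/(3 + 3)))) = ((87 + 176**2 + 153*176)/(152 + 176))/((373*(29 + (-11 - 12)/6))) = ((87 + 30976 + 26928)/328)/((373*(29 + (1/6)*(-23)))) = ((1/328)*57991)/((373*(29 - 23/6))) = 57991/(328*((373*(151/6)))) = 57991/(328*(56323/6)) = (57991/328)*(6/56323) = 173973/9236972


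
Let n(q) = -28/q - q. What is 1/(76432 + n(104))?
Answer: 26/1984521 ≈ 1.3101e-5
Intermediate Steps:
n(q) = -q - 28/q
1/(76432 + n(104)) = 1/(76432 + (-1*104 - 28/104)) = 1/(76432 + (-104 - 28*1/104)) = 1/(76432 + (-104 - 7/26)) = 1/(76432 - 2711/26) = 1/(1984521/26) = 26/1984521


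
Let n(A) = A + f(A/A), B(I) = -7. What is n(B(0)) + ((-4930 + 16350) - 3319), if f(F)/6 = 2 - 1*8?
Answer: 8058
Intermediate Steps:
f(F) = -36 (f(F) = 6*(2 - 1*8) = 6*(2 - 8) = 6*(-6) = -36)
n(A) = -36 + A (n(A) = A - 36 = -36 + A)
n(B(0)) + ((-4930 + 16350) - 3319) = (-36 - 7) + ((-4930 + 16350) - 3319) = -43 + (11420 - 3319) = -43 + 8101 = 8058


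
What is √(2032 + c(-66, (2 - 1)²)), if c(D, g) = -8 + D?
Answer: √1958 ≈ 44.249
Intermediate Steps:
√(2032 + c(-66, (2 - 1)²)) = √(2032 + (-8 - 66)) = √(2032 - 74) = √1958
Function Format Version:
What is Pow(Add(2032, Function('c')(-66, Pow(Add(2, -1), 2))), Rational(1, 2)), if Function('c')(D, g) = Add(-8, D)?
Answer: Pow(1958, Rational(1, 2)) ≈ 44.249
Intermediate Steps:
Pow(Add(2032, Function('c')(-66, Pow(Add(2, -1), 2))), Rational(1, 2)) = Pow(Add(2032, Add(-8, -66)), Rational(1, 2)) = Pow(Add(2032, -74), Rational(1, 2)) = Pow(1958, Rational(1, 2))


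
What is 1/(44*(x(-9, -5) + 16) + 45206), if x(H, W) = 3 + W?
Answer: 1/45822 ≈ 2.1824e-5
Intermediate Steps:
1/(44*(x(-9, -5) + 16) + 45206) = 1/(44*((3 - 5) + 16) + 45206) = 1/(44*(-2 + 16) + 45206) = 1/(44*14 + 45206) = 1/(616 + 45206) = 1/45822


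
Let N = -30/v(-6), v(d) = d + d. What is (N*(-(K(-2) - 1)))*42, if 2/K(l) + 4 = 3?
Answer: 315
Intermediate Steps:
K(l) = -2 (K(l) = 2/(-4 + 3) = 2/(-1) = 2*(-1) = -2)
v(d) = 2*d
N = 5/2 (N = -30/(2*(-6)) = -30/(-12) = -30*(-1/12) = 5/2 ≈ 2.5000)
(N*(-(K(-2) - 1)))*42 = (5*(-(-2 - 1))/2)*42 = (5*(-1*(-3))/2)*42 = ((5/2)*3)*42 = (15/2)*42 = 315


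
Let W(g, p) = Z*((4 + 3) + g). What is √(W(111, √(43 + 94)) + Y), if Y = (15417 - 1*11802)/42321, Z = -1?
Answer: I*√23465880047/14107 ≈ 10.859*I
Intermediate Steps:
W(g, p) = -7 - g (W(g, p) = -((4 + 3) + g) = -(7 + g) = -7 - g)
Y = 1205/14107 (Y = (15417 - 11802)*(1/42321) = 3615*(1/42321) = 1205/14107 ≈ 0.085419)
√(W(111, √(43 + 94)) + Y) = √((-7 - 1*111) + 1205/14107) = √((-7 - 111) + 1205/14107) = √(-118 + 1205/14107) = √(-1663421/14107) = I*√23465880047/14107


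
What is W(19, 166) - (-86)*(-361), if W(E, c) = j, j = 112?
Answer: -30934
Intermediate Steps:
W(E, c) = 112
W(19, 166) - (-86)*(-361) = 112 - (-86)*(-361) = 112 - 1*31046 = 112 - 31046 = -30934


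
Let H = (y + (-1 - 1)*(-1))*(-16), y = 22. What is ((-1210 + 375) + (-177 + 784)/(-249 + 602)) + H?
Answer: -429700/353 ≈ -1217.3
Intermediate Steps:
H = -384 (H = (22 + (-1 - 1)*(-1))*(-16) = (22 - 2*(-1))*(-16) = (22 + 2)*(-16) = 24*(-16) = -384)
((-1210 + 375) + (-177 + 784)/(-249 + 602)) + H = ((-1210 + 375) + (-177 + 784)/(-249 + 602)) - 384 = (-835 + 607/353) - 384 = -294148/353 - 384 = -429700/353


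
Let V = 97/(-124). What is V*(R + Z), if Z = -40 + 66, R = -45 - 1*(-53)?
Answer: -1649/62 ≈ -26.597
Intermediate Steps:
R = 8 (R = -45 + 53 = 8)
Z = 26
V = -97/124 (V = 97*(-1/124) = -97/124 ≈ -0.78226)
V*(R + Z) = -97*(8 + 26)/124 = -97/124*34 = -1649/62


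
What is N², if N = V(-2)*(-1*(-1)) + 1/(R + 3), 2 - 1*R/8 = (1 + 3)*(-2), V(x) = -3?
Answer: 61504/6889 ≈ 8.9279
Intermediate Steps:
R = 80 (R = 16 - 8*(1 + 3)*(-2) = 16 - 32*(-2) = 16 - 8*(-8) = 16 + 64 = 80)
N = -248/83 (N = -(-3)*(-1) + 1/(80 + 3) = -3*1 + 1/83 = -3 + 1/83 = -248/83 ≈ -2.9880)
N² = (-248/83)² = 61504/6889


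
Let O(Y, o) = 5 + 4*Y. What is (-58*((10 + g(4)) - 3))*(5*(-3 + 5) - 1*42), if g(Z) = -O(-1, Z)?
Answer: 11136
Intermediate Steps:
g(Z) = -1 (g(Z) = -(5 + 4*(-1)) = -(5 - 4) = -1*1 = -1)
(-58*((10 + g(4)) - 3))*(5*(-3 + 5) - 1*42) = (-58*((10 - 1) - 3))*(5*(-3 + 5) - 1*42) = (-58*(9 - 3))*(5*2 - 42) = (-58*6)*(10 - 42) = -348*(-32) = 11136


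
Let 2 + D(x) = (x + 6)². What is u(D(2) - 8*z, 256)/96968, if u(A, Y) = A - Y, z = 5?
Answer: -117/48484 ≈ -0.0024132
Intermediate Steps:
D(x) = -2 + (6 + x)² (D(x) = -2 + (x + 6)² = -2 + (6 + x)²)
u(D(2) - 8*z, 256)/96968 = (((-2 + (6 + 2)²) - 8*5) - 1*256)/96968 = (((-2 + 8²) - 40) - 256)*(1/96968) = (((-2 + 64) - 40) - 256)*(1/96968) = ((62 - 40) - 256)*(1/96968) = (22 - 256)*(1/96968) = -234*1/96968 = -117/48484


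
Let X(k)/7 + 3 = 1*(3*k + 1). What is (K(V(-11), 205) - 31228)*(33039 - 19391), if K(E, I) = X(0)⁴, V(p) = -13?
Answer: 98101824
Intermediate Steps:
X(k) = -14 + 21*k (X(k) = -21 + 7*(1*(3*k + 1)) = -21 + 7*(1*(1 + 3*k)) = -21 + 7*(1 + 3*k) = -21 + (7 + 21*k) = -14 + 21*k)
K(E, I) = 38416 (K(E, I) = (-14 + 21*0)⁴ = (-14 + 0)⁴ = (-14)⁴ = 38416)
(K(V(-11), 205) - 31228)*(33039 - 19391) = (38416 - 31228)*(33039 - 19391) = 7188*13648 = 98101824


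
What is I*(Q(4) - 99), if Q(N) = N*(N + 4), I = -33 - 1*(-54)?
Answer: -1407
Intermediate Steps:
I = 21 (I = -33 + 54 = 21)
Q(N) = N*(4 + N)
I*(Q(4) - 99) = 21*(4*(4 + 4) - 99) = 21*(4*8 - 99) = 21*(32 - 99) = 21*(-67) = -1407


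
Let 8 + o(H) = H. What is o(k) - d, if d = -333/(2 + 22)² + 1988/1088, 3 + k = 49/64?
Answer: -6247/544 ≈ -11.483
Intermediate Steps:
k = -143/64 (k = -3 + 49/64 = -143/64 ≈ -2.2344)
o(H) = -8 + H
d = 1359/1088 (d = -333/(24²) + 1988*(1/1088) = -333/576 + 497/272 = -333*1/576 + 497/272 = -37/64 + 497/272 = 1359/1088 ≈ 1.2491)
o(k) - d = (-8 - 143/64) - 1*1359/1088 = -655/64 - 1359/1088 = -6247/544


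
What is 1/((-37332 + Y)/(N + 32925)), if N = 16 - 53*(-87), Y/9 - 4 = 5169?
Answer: 37552/9225 ≈ 4.0707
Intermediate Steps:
Y = 46557 (Y = 36 + 9*5169 = 36 + 46521 = 46557)
N = 4627 (N = 16 + 4611 = 4627)
1/((-37332 + Y)/(N + 32925)) = 1/((-37332 + 46557)/(4627 + 32925)) = 1/(9225/37552) = 37552/9225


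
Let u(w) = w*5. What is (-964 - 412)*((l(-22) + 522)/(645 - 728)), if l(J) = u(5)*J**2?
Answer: 17367872/83 ≈ 2.0925e+5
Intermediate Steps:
u(w) = 5*w
l(J) = 25*J**2 (l(J) = (5*5)*J**2 = 25*J**2)
(-964 - 412)*((l(-22) + 522)/(645 - 728)) = (-964 - 412)*((25*(-22)**2 + 522)/(645 - 728)) = -1376*(25*484 + 522)/(-83) = -1376*(12100 + 522)*(-1)/83 = -17367872*(-1)/83 = -1376*(-12622/83) = 17367872/83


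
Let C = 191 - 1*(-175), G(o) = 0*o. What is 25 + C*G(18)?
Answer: 25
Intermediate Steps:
G(o) = 0
C = 366 (C = 191 + 175 = 366)
25 + C*G(18) = 25 + 366*0 = 25 + 0 = 25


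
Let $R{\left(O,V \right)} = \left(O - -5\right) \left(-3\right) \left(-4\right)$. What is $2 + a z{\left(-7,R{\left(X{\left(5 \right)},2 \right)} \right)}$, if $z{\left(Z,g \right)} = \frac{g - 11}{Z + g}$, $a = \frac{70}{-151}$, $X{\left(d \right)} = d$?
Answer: $\frac{26496}{17063} \approx 1.5528$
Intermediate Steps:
$R{\left(O,V \right)} = 60 + 12 O$ ($R{\left(O,V \right)} = \left(O + 5\right) \left(-3\right) \left(-4\right) = \left(5 + O\right) \left(-3\right) \left(-4\right) = \left(-15 - 3 O\right) \left(-4\right) = 60 + 12 O$)
$a = - \frac{70}{151}$ ($a = 70 \left(- \frac{1}{151}\right) = - \frac{70}{151} \approx -0.46358$)
$z{\left(Z,g \right)} = \frac{-11 + g}{Z + g}$
$2 + a z{\left(-7,R{\left(X{\left(5 \right)},2 \right)} \right)} = 2 - \frac{70 \frac{-11 + \left(60 + 12 \cdot 5\right)}{-7 + \left(60 + 12 \cdot 5\right)}}{151} = 2 - \frac{70 \frac{-11 + \left(60 + 60\right)}{-7 + \left(60 + 60\right)}}{151} = 2 - \frac{70 \frac{-11 + 120}{-7 + 120}}{151} = 2 - \frac{70 \cdot \frac{1}{113} \cdot 109}{151} = 2 - \frac{7630}{17063} = \frac{26496}{17063}$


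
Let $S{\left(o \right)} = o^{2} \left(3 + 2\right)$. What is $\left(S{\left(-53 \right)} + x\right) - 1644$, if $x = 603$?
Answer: $13004$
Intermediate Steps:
$S{\left(o \right)} = 5 o^{2}$ ($S{\left(o \right)} = o^{2} \cdot 5 = 5 o^{2}$)
$\left(S{\left(-53 \right)} + x\right) - 1644 = \left(5 \left(-53\right)^{2} + 603\right) - 1644 = \left(5 \cdot 2809 + 603\right) - 1644 = \left(14045 + 603\right) - 1644 = 14648 - 1644 = 13004$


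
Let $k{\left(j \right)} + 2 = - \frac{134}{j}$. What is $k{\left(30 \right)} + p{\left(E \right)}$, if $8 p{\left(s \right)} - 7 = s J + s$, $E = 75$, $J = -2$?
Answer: $- \frac{449}{30} \approx -14.967$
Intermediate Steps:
$k{\left(j \right)} = -2 - \frac{134}{j}$
$p{\left(s \right)} = \frac{7}{8} - \frac{s}{8}$ ($p{\left(s \right)} = \frac{7}{8} + \frac{s \left(-2\right) + s}{8} = \frac{7}{8} + \frac{- 2 s + s}{8} = \frac{7}{8} + \frac{\left(-1\right) s}{8} = \frac{7}{8} - \frac{s}{8}$)
$k{\left(30 \right)} + p{\left(E \right)} = \left(-2 - \frac{134}{30}\right) + \left(\frac{7}{8} - \frac{75}{8}\right) = \left(-2 - \frac{67}{15}\right) + \left(\frac{7}{8} - \frac{75}{8}\right) = \left(-2 - \frac{67}{15}\right) - \frac{17}{2} = - \frac{97}{15} - \frac{17}{2} = - \frac{449}{30}$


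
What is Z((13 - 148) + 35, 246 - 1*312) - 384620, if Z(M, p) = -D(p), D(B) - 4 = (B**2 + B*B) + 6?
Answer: -393342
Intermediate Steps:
D(B) = 10 + 2*B**2 (D(B) = 4 + ((B**2 + B*B) + 6) = 4 + ((B**2 + B**2) + 6) = 4 + (2*B**2 + 6) = 4 + (6 + 2*B**2) = 10 + 2*B**2)
Z(M, p) = -10 - 2*p**2 (Z(M, p) = -(10 + 2*p**2) = -10 - 2*p**2)
Z((13 - 148) + 35, 246 - 1*312) - 384620 = (-10 - 2*(246 - 1*312)**2) - 384620 = (-10 - 2*(246 - 312)**2) - 384620 = (-10 - 2*(-66)**2) - 384620 = (-10 - 2*4356) - 384620 = (-10 - 8712) - 384620 = -8722 - 384620 = -393342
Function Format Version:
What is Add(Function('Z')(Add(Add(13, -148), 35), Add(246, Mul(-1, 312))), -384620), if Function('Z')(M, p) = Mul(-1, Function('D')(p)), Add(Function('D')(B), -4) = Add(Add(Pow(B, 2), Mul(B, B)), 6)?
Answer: -393342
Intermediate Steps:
Function('D')(B) = Add(10, Mul(2, Pow(B, 2))) (Function('D')(B) = Add(4, Add(Add(Pow(B, 2), Mul(B, B)), 6)) = Add(4, Add(Add(Pow(B, 2), Pow(B, 2)), 6)) = Add(4, Add(Mul(2, Pow(B, 2)), 6)) = Add(4, Add(6, Mul(2, Pow(B, 2)))) = Add(10, Mul(2, Pow(B, 2))))
Function('Z')(M, p) = Add(-10, Mul(-2, Pow(p, 2))) (Function('Z')(M, p) = Mul(-1, Add(10, Mul(2, Pow(p, 2)))) = Add(-10, Mul(-2, Pow(p, 2))))
Add(Function('Z')(Add(Add(13, -148), 35), Add(246, Mul(-1, 312))), -384620) = Add(Add(-10, Mul(-2, Pow(Add(246, Mul(-1, 312)), 2))), -384620) = Add(Add(-10, Mul(-2, Pow(Add(246, -312), 2))), -384620) = Add(Add(-10, Mul(-2, Pow(-66, 2))), -384620) = Add(Add(-10, Mul(-2, 4356)), -384620) = Add(Add(-10, -8712), -384620) = Add(-8722, -384620) = -393342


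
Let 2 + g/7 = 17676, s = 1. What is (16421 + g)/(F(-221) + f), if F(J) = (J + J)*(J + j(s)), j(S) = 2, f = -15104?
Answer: 140139/81694 ≈ 1.7154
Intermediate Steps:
g = 123718 (g = -14 + 7*17676 = -14 + 123732 = 123718)
F(J) = 2*J*(2 + J) (F(J) = (J + J)*(J + 2) = (2*J)*(2 + J) = 2*J*(2 + J))
(16421 + g)/(F(-221) + f) = (16421 + 123718)/(2*(-221)*(2 - 221) - 15104) = 140139/(2*(-221)*(-219) - 15104) = 140139/(96798 - 15104) = 140139/81694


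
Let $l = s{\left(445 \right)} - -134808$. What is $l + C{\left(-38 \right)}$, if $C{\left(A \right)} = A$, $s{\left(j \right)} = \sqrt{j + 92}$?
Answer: $134770 + \sqrt{537} \approx 1.3479 \cdot 10^{5}$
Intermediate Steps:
$s{\left(j \right)} = \sqrt{92 + j}$
$l = 134808 + \sqrt{537}$ ($l = \sqrt{92 + 445} - -134808 = \sqrt{537} + 134808 = 134808 + \sqrt{537} \approx 1.3483 \cdot 10^{5}$)
$l + C{\left(-38 \right)} = \left(134808 + \sqrt{537}\right) - 38 = 134770 + \sqrt{537}$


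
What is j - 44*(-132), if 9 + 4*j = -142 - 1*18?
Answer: 23063/4 ≈ 5765.8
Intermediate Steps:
j = -169/4 (j = -9/4 + (-142 - 1*18)/4 = -9/4 + (-142 - 18)/4 = -9/4 + (¼)*(-160) = -9/4 - 40 = -169/4 ≈ -42.250)
j - 44*(-132) = -169/4 - 44*(-132) = -169/4 + 5808 = 23063/4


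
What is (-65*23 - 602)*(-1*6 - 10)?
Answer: 33552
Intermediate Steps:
(-65*23 - 602)*(-1*6 - 10) = (-1495 - 602)*(-6 - 10) = -2097*(-16) = 33552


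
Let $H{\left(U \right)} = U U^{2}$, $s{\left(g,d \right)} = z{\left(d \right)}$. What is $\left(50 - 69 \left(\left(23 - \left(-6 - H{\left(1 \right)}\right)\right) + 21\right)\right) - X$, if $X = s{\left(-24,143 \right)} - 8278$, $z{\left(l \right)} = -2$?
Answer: $4811$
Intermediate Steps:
$s{\left(g,d \right)} = -2$
$H{\left(U \right)} = U^{3}$
$X = -8280$ ($X = -2 - 8278 = -8280$)
$\left(50 - 69 \left(\left(23 - \left(-6 - H{\left(1 \right)}\right)\right) + 21\right)\right) - X = \left(50 - 69 \left(\left(23 + \left(\left(1^{3} + 9\right) - 3\right)\right) + 21\right)\right) - -8280 = \left(50 - 69 \left(\left(23 + \left(\left(1 + 9\right) - 3\right)\right) + 21\right)\right) + 8280 = \left(50 - 69 \left(\left(23 + \left(10 - 3\right)\right) + 21\right)\right) + 8280 = \left(50 - 69 \left(\left(23 + 7\right) + 21\right)\right) + 8280 = \left(50 - 69 \left(30 + 21\right)\right) + 8280 = \left(50 - 3519\right) + 8280 = -3469 + 8280 = 4811$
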